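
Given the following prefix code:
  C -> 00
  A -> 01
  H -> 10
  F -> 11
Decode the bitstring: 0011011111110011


Decoding step by step:
Bits 00 -> C
Bits 11 -> F
Bits 01 -> A
Bits 11 -> F
Bits 11 -> F
Bits 11 -> F
Bits 00 -> C
Bits 11 -> F


Decoded message: CFAFFFCF


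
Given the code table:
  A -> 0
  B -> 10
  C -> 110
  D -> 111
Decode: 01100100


Decoding:
0 -> A
110 -> C
0 -> A
10 -> B
0 -> A


Result: ACABA


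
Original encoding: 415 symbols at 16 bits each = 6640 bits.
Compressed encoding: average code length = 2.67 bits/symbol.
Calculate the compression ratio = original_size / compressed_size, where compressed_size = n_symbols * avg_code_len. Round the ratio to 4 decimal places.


original_size = n_symbols * orig_bits = 415 * 16 = 6640 bits
compressed_size = n_symbols * avg_code_len = 415 * 2.67 = 1108.05 bits
ratio = original_size / compressed_size = 6640 / 1108.05 = 5.9925

Compression ratio = 5.9925


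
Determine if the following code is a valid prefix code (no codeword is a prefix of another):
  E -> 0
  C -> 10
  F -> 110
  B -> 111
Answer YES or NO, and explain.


Checking each pair (does one codeword prefix another?):
  E='0' vs C='10': no prefix
  E='0' vs F='110': no prefix
  E='0' vs B='111': no prefix
  C='10' vs E='0': no prefix
  C='10' vs F='110': no prefix
  C='10' vs B='111': no prefix
  F='110' vs E='0': no prefix
  F='110' vs C='10': no prefix
  F='110' vs B='111': no prefix
  B='111' vs E='0': no prefix
  B='111' vs C='10': no prefix
  B='111' vs F='110': no prefix
No violation found over all pairs.

YES -- this is a valid prefix code. No codeword is a prefix of any other codeword.


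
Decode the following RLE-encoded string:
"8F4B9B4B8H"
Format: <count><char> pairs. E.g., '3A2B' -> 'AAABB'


Expanding each <count><char> pair:
  8F -> 'FFFFFFFF'
  4B -> 'BBBB'
  9B -> 'BBBBBBBBB'
  4B -> 'BBBB'
  8H -> 'HHHHHHHH'

Decoded = FFFFFFFFBBBBBBBBBBBBBBBBBHHHHHHHH


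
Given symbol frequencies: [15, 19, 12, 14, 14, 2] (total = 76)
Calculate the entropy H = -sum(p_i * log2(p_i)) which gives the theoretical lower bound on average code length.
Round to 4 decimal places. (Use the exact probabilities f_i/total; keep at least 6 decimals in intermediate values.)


Per-symbol terms -p_i * log2(p_i) with p_i = f_i/76:
  p = 15/76 = 0.197368: log2(p) = -2.341037, -p*log2(p) = 0.462047
  p = 19/76 = 0.250000: log2(p) = -2.000000, -p*log2(p) = 0.500000
  p = 12/76 = 0.157895: log2(p) = -2.662965, -p*log2(p) = 0.420468
  p = 14/76 = 0.184211: log2(p) = -2.440573, -p*log2(p) = 0.449579
  p = 14/76 = 0.184211: log2(p) = -2.440573, -p*log2(p) = 0.449579
  p = 2/76 = 0.026316: log2(p) = -5.247928, -p*log2(p) = 0.138103
H = 0.462047 + 0.500000 + 0.420468 + 0.449579 + 0.449579 + 0.138103 = 2.419776

H = 2.4198 bits/symbol


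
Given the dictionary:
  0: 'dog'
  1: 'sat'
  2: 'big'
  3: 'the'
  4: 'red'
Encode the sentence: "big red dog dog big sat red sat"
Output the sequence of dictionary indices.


Look up each word in the dictionary:
  'big' -> 2
  'red' -> 4
  'dog' -> 0
  'dog' -> 0
  'big' -> 2
  'sat' -> 1
  'red' -> 4
  'sat' -> 1

Encoded: [2, 4, 0, 0, 2, 1, 4, 1]


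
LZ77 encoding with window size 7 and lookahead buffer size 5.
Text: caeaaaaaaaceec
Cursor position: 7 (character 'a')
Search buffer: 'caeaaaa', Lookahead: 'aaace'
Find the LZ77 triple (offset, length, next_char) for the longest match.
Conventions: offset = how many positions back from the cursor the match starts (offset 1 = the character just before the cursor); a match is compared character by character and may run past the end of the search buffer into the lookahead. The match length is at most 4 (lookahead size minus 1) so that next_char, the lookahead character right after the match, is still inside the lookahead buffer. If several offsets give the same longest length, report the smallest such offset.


Try each offset into the search buffer:
  offset=1 (pos 6, char 'a'): match length 3
  offset=2 (pos 5, char 'a'): match length 3
  offset=3 (pos 4, char 'a'): match length 3
  offset=4 (pos 3, char 'a'): match length 3
  offset=5 (pos 2, char 'e'): match length 0
  offset=6 (pos 1, char 'a'): match length 1
  offset=7 (pos 0, char 'c'): match length 0
Longest match has length 3, found at offsets 1, 2, 3, 4; take the smallest, offset 1.
next_char = character at position 7 + 3 = 10 -> 'c'

Best match: offset=1, length=3 (matching 'aaa' starting at position 6)
LZ77 triple: (1, 3, 'c')


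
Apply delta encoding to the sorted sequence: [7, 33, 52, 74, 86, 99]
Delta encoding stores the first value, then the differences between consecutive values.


First value: 7
Deltas:
  33 - 7 = 26
  52 - 33 = 19
  74 - 52 = 22
  86 - 74 = 12
  99 - 86 = 13


Delta encoded: [7, 26, 19, 22, 12, 13]


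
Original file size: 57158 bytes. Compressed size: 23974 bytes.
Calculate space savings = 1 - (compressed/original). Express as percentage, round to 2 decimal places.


ratio = compressed/original = 23974/57158 = 0.419434
savings = 1 - ratio = 1 - 0.419434 = 0.580566
as a percentage: 0.580566 * 100 = 58.06%

Space savings = 1 - 23974/57158 = 58.06%


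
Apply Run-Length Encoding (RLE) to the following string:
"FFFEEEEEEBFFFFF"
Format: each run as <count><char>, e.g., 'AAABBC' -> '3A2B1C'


Scanning runs left to right:
  i=0: run of 'F' x 3 -> '3F'
  i=3: run of 'E' x 6 -> '6E'
  i=9: run of 'B' x 1 -> '1B'
  i=10: run of 'F' x 5 -> '5F'

RLE = 3F6E1B5F


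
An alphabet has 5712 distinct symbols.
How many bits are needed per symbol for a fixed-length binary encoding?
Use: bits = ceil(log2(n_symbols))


log2(5712) = 12.4798
Bracket: 2^12 = 4096 < 5712 <= 2^13 = 8192
So ceil(log2(5712)) = 13

bits = ceil(log2(5712)) = ceil(12.4798) = 13 bits


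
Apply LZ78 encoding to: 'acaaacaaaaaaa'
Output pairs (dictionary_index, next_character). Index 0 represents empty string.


LZ78 encoding steps:
Dictionary: {0: ''}
Step 1: w='' (idx 0), next='a' -> output (0, 'a'), add 'a' as idx 1
Step 2: w='' (idx 0), next='c' -> output (0, 'c'), add 'c' as idx 2
Step 3: w='a' (idx 1), next='a' -> output (1, 'a'), add 'aa' as idx 3
Step 4: w='a' (idx 1), next='c' -> output (1, 'c'), add 'ac' as idx 4
Step 5: w='aa' (idx 3), next='a' -> output (3, 'a'), add 'aaa' as idx 5
Step 6: w='aaa' (idx 5), next='a' -> output (5, 'a'), add 'aaaa' as idx 6


Encoded: [(0, 'a'), (0, 'c'), (1, 'a'), (1, 'c'), (3, 'a'), (5, 'a')]


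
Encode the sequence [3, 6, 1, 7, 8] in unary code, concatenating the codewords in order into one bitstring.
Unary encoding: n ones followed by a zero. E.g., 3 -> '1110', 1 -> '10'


Encode each number as n ones followed by a terminating 0:
  3 -> 1110 (4 bits)
  6 -> 1111110 (7 bits)
  1 -> 10 (2 bits)
  7 -> 11111110 (8 bits)
  8 -> 111111110 (9 bits)
Total length = 4 + 7 + 2 + 8 + 9 = 30 bits.

Unary([3, 6, 1, 7, 8]) = 111011111101011111110111111110 (30 bits)


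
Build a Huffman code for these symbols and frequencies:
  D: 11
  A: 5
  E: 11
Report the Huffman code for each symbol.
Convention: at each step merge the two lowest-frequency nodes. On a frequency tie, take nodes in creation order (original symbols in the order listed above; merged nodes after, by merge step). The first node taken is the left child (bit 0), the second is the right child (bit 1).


Huffman tree construction:
Step 1: Merge A(5) + D(11) = 16
Step 2: Merge E(11) + (A+D)(16) = 27
Read each symbol's code off the tree from the root (left child = 0, right child = 1).

Codes:
  D: 11 (length 2)
  A: 10 (length 2)
  E: 0 (length 1)
Average code length: 43/27 = 1.5926 bits/symbol


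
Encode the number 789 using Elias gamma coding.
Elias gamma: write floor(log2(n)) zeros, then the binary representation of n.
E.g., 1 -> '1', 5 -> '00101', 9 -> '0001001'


num_bits = floor(log2(789)) + 1 = 10
leading_zeros = num_bits - 1 = 9
binary(789) = 1100010101

Elias gamma(789) = '000000000' + '1100010101' = 0000000001100010101 (19 bits)


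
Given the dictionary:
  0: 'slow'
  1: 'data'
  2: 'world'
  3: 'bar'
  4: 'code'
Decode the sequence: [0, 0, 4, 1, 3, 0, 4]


Look up each index in the dictionary:
  0 -> 'slow'
  0 -> 'slow'
  4 -> 'code'
  1 -> 'data'
  3 -> 'bar'
  0 -> 'slow'
  4 -> 'code'

Decoded: "slow slow code data bar slow code"


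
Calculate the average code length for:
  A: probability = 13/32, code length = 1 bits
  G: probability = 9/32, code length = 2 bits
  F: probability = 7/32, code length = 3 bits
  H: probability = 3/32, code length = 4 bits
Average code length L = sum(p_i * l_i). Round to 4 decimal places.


Weighted contributions p_i * l_i:
  A: (13/32) * 1 = 13/32
  G: (9/32) * 2 = 18/32
  F: (7/32) * 3 = 21/32
  H: (3/32) * 4 = 12/32
Sum = (13 + 18 + 21 + 12)/32 = 64/32

L = 64/32 = 2.0000 bits/symbol


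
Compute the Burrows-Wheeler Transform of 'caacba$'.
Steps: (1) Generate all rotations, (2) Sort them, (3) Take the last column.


Rotations (sorted):
  0: $caacba -> last char: a
  1: a$caacb -> last char: b
  2: aacba$c -> last char: c
  3: acba$ca -> last char: a
  4: ba$caac -> last char: c
  5: caacba$ -> last char: $
  6: cba$caa -> last char: a


BWT = abcac$a


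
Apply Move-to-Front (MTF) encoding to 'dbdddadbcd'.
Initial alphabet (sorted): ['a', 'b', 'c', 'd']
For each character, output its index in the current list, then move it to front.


MTF encoding:
'd': index 3 in ['a', 'b', 'c', 'd'] -> ['d', 'a', 'b', 'c']
'b': index 2 in ['d', 'a', 'b', 'c'] -> ['b', 'd', 'a', 'c']
'd': index 1 in ['b', 'd', 'a', 'c'] -> ['d', 'b', 'a', 'c']
'd': index 0 in ['d', 'b', 'a', 'c'] -> ['d', 'b', 'a', 'c']
'd': index 0 in ['d', 'b', 'a', 'c'] -> ['d', 'b', 'a', 'c']
'a': index 2 in ['d', 'b', 'a', 'c'] -> ['a', 'd', 'b', 'c']
'd': index 1 in ['a', 'd', 'b', 'c'] -> ['d', 'a', 'b', 'c']
'b': index 2 in ['d', 'a', 'b', 'c'] -> ['b', 'd', 'a', 'c']
'c': index 3 in ['b', 'd', 'a', 'c'] -> ['c', 'b', 'd', 'a']
'd': index 2 in ['c', 'b', 'd', 'a'] -> ['d', 'c', 'b', 'a']


Output: [3, 2, 1, 0, 0, 2, 1, 2, 3, 2]


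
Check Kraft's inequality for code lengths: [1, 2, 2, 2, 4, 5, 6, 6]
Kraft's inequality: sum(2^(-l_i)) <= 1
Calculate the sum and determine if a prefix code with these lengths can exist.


Sum = 2^(-1) + 2^(-2) + 2^(-2) + 2^(-2) + 2^(-4) + 2^(-5) + 2^(-6) + 2^(-6)
    = 0.5 + 0.25 + 0.25 + 0.25 + 0.0625 + 0.03125 + 0.015625 + 0.015625
    = 88/64 = 1.375
Since 1.375 > 1, Kraft's inequality is NOT satisfied.
A prefix code with these lengths CANNOT exist.

Kraft sum = 1.375. Not satisfied.


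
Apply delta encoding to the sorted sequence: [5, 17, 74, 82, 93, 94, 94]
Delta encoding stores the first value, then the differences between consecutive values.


First value: 5
Deltas:
  17 - 5 = 12
  74 - 17 = 57
  82 - 74 = 8
  93 - 82 = 11
  94 - 93 = 1
  94 - 94 = 0


Delta encoded: [5, 12, 57, 8, 11, 1, 0]


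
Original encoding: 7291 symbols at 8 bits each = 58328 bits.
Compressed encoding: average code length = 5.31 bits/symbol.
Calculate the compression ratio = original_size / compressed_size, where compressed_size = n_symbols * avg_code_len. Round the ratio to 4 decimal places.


original_size = n_symbols * orig_bits = 7291 * 8 = 58328 bits
compressed_size = n_symbols * avg_code_len = 7291 * 5.31 = 38715.21 bits
ratio = original_size / compressed_size = 58328 / 38715.21 = 1.5066

Compression ratio = 1.5066


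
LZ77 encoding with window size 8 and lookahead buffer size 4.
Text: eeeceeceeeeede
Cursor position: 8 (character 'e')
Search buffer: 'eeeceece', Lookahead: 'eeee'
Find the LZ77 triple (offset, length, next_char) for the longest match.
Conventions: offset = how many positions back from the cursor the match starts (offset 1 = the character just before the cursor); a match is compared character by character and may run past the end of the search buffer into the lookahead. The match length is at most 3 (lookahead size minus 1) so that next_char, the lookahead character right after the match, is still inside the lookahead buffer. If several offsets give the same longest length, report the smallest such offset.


Try each offset into the search buffer:
  offset=1 (pos 7, char 'e'): match length 3
  offset=2 (pos 6, char 'c'): match length 0
  offset=3 (pos 5, char 'e'): match length 1
  offset=4 (pos 4, char 'e'): match length 2
  offset=5 (pos 3, char 'c'): match length 0
  offset=6 (pos 2, char 'e'): match length 1
  offset=7 (pos 1, char 'e'): match length 2
  offset=8 (pos 0, char 'e'): match length 3
Longest match has length 3, found at offsets 1, 8; take the smallest, offset 1.
next_char = character at position 8 + 3 = 11 -> 'e'

Best match: offset=1, length=3 (matching 'eee' starting at position 7)
LZ77 triple: (1, 3, 'e')


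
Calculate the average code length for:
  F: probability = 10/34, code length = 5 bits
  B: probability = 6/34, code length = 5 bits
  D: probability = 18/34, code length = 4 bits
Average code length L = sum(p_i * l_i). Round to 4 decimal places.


Weighted contributions p_i * l_i:
  F: (10/34) * 5 = 50/34
  B: (6/34) * 5 = 30/34
  D: (18/34) * 4 = 72/34
Sum = (50 + 30 + 72)/34 = 152/34

L = 152/34 = 4.4706 bits/symbol


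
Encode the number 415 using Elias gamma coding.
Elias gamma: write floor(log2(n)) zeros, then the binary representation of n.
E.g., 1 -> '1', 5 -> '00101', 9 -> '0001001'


num_bits = floor(log2(415)) + 1 = 9
leading_zeros = num_bits - 1 = 8
binary(415) = 110011111

Elias gamma(415) = '00000000' + '110011111' = 00000000110011111 (17 bits)


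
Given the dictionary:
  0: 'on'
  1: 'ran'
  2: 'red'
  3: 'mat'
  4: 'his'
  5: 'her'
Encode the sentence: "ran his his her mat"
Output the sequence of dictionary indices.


Look up each word in the dictionary:
  'ran' -> 1
  'his' -> 4
  'his' -> 4
  'her' -> 5
  'mat' -> 3

Encoded: [1, 4, 4, 5, 3]


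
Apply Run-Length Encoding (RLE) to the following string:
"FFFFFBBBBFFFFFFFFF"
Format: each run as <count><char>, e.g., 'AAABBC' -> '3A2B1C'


Scanning runs left to right:
  i=0: run of 'F' x 5 -> '5F'
  i=5: run of 'B' x 4 -> '4B'
  i=9: run of 'F' x 9 -> '9F'

RLE = 5F4B9F


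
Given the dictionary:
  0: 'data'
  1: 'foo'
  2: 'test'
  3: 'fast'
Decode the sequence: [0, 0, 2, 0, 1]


Look up each index in the dictionary:
  0 -> 'data'
  0 -> 'data'
  2 -> 'test'
  0 -> 'data'
  1 -> 'foo'

Decoded: "data data test data foo"


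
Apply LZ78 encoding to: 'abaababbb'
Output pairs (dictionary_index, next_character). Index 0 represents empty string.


LZ78 encoding steps:
Dictionary: {0: ''}
Step 1: w='' (idx 0), next='a' -> output (0, 'a'), add 'a' as idx 1
Step 2: w='' (idx 0), next='b' -> output (0, 'b'), add 'b' as idx 2
Step 3: w='a' (idx 1), next='a' -> output (1, 'a'), add 'aa' as idx 3
Step 4: w='b' (idx 2), next='a' -> output (2, 'a'), add 'ba' as idx 4
Step 5: w='b' (idx 2), next='b' -> output (2, 'b'), add 'bb' as idx 5
Step 6: w='b' (idx 2), end of input -> output (2, '')


Encoded: [(0, 'a'), (0, 'b'), (1, 'a'), (2, 'a'), (2, 'b'), (2, '')]


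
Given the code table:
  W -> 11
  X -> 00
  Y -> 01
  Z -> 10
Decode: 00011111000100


Decoding:
00 -> X
01 -> Y
11 -> W
11 -> W
00 -> X
01 -> Y
00 -> X


Result: XYWWXYX


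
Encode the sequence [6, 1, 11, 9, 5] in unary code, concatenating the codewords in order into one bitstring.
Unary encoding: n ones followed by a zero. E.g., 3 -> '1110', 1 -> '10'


Encode each number as n ones followed by a terminating 0:
  6 -> 1111110 (7 bits)
  1 -> 10 (2 bits)
  11 -> 111111111110 (12 bits)
  9 -> 1111111110 (10 bits)
  5 -> 111110 (6 bits)
Total length = 7 + 2 + 12 + 10 + 6 = 37 bits.

Unary([6, 1, 11, 9, 5]) = 1111110101111111111101111111110111110 (37 bits)


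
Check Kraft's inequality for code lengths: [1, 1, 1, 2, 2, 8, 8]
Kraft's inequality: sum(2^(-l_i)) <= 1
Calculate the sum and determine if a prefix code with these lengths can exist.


Sum = 2^(-1) + 2^(-1) + 2^(-1) + 2^(-2) + 2^(-2) + 2^(-8) + 2^(-8)
    = 0.5 + 0.5 + 0.5 + 0.25 + 0.25 + 0.00390625 + 0.00390625
    = 514/256 = 2.0078125
Since 2.0078125 > 1, Kraft's inequality is NOT satisfied.
A prefix code with these lengths CANNOT exist.

Kraft sum = 2.0078125. Not satisfied.


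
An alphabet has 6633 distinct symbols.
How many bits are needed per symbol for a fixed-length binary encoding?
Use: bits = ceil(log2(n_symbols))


log2(6633) = 12.6954
Bracket: 2^12 = 4096 < 6633 <= 2^13 = 8192
So ceil(log2(6633)) = 13

bits = ceil(log2(6633)) = ceil(12.6954) = 13 bits


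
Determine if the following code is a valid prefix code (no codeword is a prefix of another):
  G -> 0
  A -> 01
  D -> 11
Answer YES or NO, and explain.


Checking each pair (does one codeword prefix another?):
  G='0' vs A='01': prefix -- VIOLATION

NO -- this is NOT a valid prefix code. G (0) is a prefix of A (01).


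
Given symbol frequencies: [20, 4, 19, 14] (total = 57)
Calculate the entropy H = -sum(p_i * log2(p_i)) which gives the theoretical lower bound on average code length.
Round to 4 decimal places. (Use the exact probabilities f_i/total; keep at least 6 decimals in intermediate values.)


Per-symbol terms -p_i * log2(p_i) with p_i = f_i/57:
  p = 20/57 = 0.350877: log2(p) = -1.510962, -p*log2(p) = 0.530162
  p = 4/57 = 0.070175: log2(p) = -3.832890, -p*log2(p) = 0.268975
  p = 19/57 = 0.333333: log2(p) = -1.584963, -p*log2(p) = 0.528321
  p = 14/57 = 0.245614: log2(p) = -2.025535, -p*log2(p) = 0.497500
H = 0.530162 + 0.268975 + 0.528321 + 0.497500 = 1.824958

H = 1.825 bits/symbol


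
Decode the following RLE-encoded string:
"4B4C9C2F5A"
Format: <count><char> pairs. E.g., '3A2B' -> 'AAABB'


Expanding each <count><char> pair:
  4B -> 'BBBB'
  4C -> 'CCCC'
  9C -> 'CCCCCCCCC'
  2F -> 'FF'
  5A -> 'AAAAA'

Decoded = BBBBCCCCCCCCCCCCCFFAAAAA


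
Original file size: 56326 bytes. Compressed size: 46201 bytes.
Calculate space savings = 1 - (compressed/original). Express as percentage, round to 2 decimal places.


ratio = compressed/original = 46201/56326 = 0.820243
savings = 1 - ratio = 1 - 0.820243 = 0.179757
as a percentage: 0.179757 * 100 = 17.98%

Space savings = 1 - 46201/56326 = 17.98%


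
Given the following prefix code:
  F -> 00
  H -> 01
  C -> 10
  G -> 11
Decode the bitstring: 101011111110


Decoding step by step:
Bits 10 -> C
Bits 10 -> C
Bits 11 -> G
Bits 11 -> G
Bits 11 -> G
Bits 10 -> C


Decoded message: CCGGGC


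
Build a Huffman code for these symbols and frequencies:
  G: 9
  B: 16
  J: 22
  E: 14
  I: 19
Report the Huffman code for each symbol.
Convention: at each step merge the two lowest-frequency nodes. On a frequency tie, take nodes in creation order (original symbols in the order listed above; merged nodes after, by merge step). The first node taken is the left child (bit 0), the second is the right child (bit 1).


Huffman tree construction:
Step 1: Merge G(9) + E(14) = 23
Step 2: Merge B(16) + I(19) = 35
Step 3: Merge J(22) + (G+E)(23) = 45
Step 4: Merge (B+I)(35) + (J+(G+E))(45) = 80
Read each symbol's code off the tree from the root (left child = 0, right child = 1).

Codes:
  G: 110 (length 3)
  B: 00 (length 2)
  J: 10 (length 2)
  E: 111 (length 3)
  I: 01 (length 2)
Average code length: 183/80 = 2.2875 bits/symbol


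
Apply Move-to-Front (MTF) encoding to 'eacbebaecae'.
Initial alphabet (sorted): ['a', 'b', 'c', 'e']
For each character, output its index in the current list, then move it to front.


MTF encoding:
'e': index 3 in ['a', 'b', 'c', 'e'] -> ['e', 'a', 'b', 'c']
'a': index 1 in ['e', 'a', 'b', 'c'] -> ['a', 'e', 'b', 'c']
'c': index 3 in ['a', 'e', 'b', 'c'] -> ['c', 'a', 'e', 'b']
'b': index 3 in ['c', 'a', 'e', 'b'] -> ['b', 'c', 'a', 'e']
'e': index 3 in ['b', 'c', 'a', 'e'] -> ['e', 'b', 'c', 'a']
'b': index 1 in ['e', 'b', 'c', 'a'] -> ['b', 'e', 'c', 'a']
'a': index 3 in ['b', 'e', 'c', 'a'] -> ['a', 'b', 'e', 'c']
'e': index 2 in ['a', 'b', 'e', 'c'] -> ['e', 'a', 'b', 'c']
'c': index 3 in ['e', 'a', 'b', 'c'] -> ['c', 'e', 'a', 'b']
'a': index 2 in ['c', 'e', 'a', 'b'] -> ['a', 'c', 'e', 'b']
'e': index 2 in ['a', 'c', 'e', 'b'] -> ['e', 'a', 'c', 'b']


Output: [3, 1, 3, 3, 3, 1, 3, 2, 3, 2, 2]


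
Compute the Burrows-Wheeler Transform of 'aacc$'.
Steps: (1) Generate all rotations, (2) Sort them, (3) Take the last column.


Rotations (sorted):
  0: $aacc -> last char: c
  1: aacc$ -> last char: $
  2: acc$a -> last char: a
  3: c$aac -> last char: c
  4: cc$aa -> last char: a


BWT = c$aca


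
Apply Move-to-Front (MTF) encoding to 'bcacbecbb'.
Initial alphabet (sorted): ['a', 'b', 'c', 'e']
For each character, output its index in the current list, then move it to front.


MTF encoding:
'b': index 1 in ['a', 'b', 'c', 'e'] -> ['b', 'a', 'c', 'e']
'c': index 2 in ['b', 'a', 'c', 'e'] -> ['c', 'b', 'a', 'e']
'a': index 2 in ['c', 'b', 'a', 'e'] -> ['a', 'c', 'b', 'e']
'c': index 1 in ['a', 'c', 'b', 'e'] -> ['c', 'a', 'b', 'e']
'b': index 2 in ['c', 'a', 'b', 'e'] -> ['b', 'c', 'a', 'e']
'e': index 3 in ['b', 'c', 'a', 'e'] -> ['e', 'b', 'c', 'a']
'c': index 2 in ['e', 'b', 'c', 'a'] -> ['c', 'e', 'b', 'a']
'b': index 2 in ['c', 'e', 'b', 'a'] -> ['b', 'c', 'e', 'a']
'b': index 0 in ['b', 'c', 'e', 'a'] -> ['b', 'c', 'e', 'a']


Output: [1, 2, 2, 1, 2, 3, 2, 2, 0]


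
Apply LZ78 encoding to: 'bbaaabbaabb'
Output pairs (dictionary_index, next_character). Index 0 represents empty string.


LZ78 encoding steps:
Dictionary: {0: ''}
Step 1: w='' (idx 0), next='b' -> output (0, 'b'), add 'b' as idx 1
Step 2: w='b' (idx 1), next='a' -> output (1, 'a'), add 'ba' as idx 2
Step 3: w='' (idx 0), next='a' -> output (0, 'a'), add 'a' as idx 3
Step 4: w='a' (idx 3), next='b' -> output (3, 'b'), add 'ab' as idx 4
Step 5: w='ba' (idx 2), next='a' -> output (2, 'a'), add 'baa' as idx 5
Step 6: w='b' (idx 1), next='b' -> output (1, 'b'), add 'bb' as idx 6


Encoded: [(0, 'b'), (1, 'a'), (0, 'a'), (3, 'b'), (2, 'a'), (1, 'b')]


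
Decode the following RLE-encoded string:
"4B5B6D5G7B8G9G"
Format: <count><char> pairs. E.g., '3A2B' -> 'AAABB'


Expanding each <count><char> pair:
  4B -> 'BBBB'
  5B -> 'BBBBB'
  6D -> 'DDDDDD'
  5G -> 'GGGGG'
  7B -> 'BBBBBBB'
  8G -> 'GGGGGGGG'
  9G -> 'GGGGGGGGG'

Decoded = BBBBBBBBBDDDDDDGGGGGBBBBBBBGGGGGGGGGGGGGGGGG


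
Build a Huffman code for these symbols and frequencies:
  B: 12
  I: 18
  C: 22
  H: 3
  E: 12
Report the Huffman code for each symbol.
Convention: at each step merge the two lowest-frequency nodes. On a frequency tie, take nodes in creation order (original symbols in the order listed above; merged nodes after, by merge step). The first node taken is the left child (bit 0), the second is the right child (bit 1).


Huffman tree construction:
Step 1: Merge H(3) + B(12) = 15
Step 2: Merge E(12) + (H+B)(15) = 27
Step 3: Merge I(18) + C(22) = 40
Step 4: Merge (E+(H+B))(27) + (I+C)(40) = 67
Read each symbol's code off the tree from the root (left child = 0, right child = 1).

Codes:
  B: 011 (length 3)
  I: 10 (length 2)
  C: 11 (length 2)
  H: 010 (length 3)
  E: 00 (length 2)
Average code length: 149/67 = 2.2239 bits/symbol


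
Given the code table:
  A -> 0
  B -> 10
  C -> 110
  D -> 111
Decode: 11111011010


Decoding:
111 -> D
110 -> C
110 -> C
10 -> B


Result: DCCB


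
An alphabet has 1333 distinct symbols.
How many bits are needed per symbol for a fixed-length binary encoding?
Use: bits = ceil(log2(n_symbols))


log2(1333) = 10.3805
Bracket: 2^10 = 1024 < 1333 <= 2^11 = 2048
So ceil(log2(1333)) = 11

bits = ceil(log2(1333)) = ceil(10.3805) = 11 bits


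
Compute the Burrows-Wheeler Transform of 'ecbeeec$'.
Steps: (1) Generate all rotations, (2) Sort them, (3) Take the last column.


Rotations (sorted):
  0: $ecbeeec -> last char: c
  1: beeec$ec -> last char: c
  2: c$ecbeee -> last char: e
  3: cbeeec$e -> last char: e
  4: ec$ecbee -> last char: e
  5: ecbeeec$ -> last char: $
  6: eec$ecbe -> last char: e
  7: eeec$ecb -> last char: b


BWT = cceee$eb


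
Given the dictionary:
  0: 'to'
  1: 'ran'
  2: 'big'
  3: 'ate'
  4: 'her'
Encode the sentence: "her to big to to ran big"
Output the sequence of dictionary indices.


Look up each word in the dictionary:
  'her' -> 4
  'to' -> 0
  'big' -> 2
  'to' -> 0
  'to' -> 0
  'ran' -> 1
  'big' -> 2

Encoded: [4, 0, 2, 0, 0, 1, 2]


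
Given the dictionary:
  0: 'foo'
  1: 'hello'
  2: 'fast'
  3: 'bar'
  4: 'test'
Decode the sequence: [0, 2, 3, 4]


Look up each index in the dictionary:
  0 -> 'foo'
  2 -> 'fast'
  3 -> 'bar'
  4 -> 'test'

Decoded: "foo fast bar test"


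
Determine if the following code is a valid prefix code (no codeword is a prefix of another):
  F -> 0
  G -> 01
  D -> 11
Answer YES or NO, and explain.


Checking each pair (does one codeword prefix another?):
  F='0' vs G='01': prefix -- VIOLATION

NO -- this is NOT a valid prefix code. F (0) is a prefix of G (01).


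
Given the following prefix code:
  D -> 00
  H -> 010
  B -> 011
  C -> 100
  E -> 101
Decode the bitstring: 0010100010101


Decoding step by step:
Bits 00 -> D
Bits 101 -> E
Bits 00 -> D
Bits 010 -> H
Bits 101 -> E


Decoded message: DEDHE


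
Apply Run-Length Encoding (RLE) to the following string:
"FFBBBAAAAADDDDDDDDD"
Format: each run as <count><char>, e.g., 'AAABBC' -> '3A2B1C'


Scanning runs left to right:
  i=0: run of 'F' x 2 -> '2F'
  i=2: run of 'B' x 3 -> '3B'
  i=5: run of 'A' x 5 -> '5A'
  i=10: run of 'D' x 9 -> '9D'

RLE = 2F3B5A9D


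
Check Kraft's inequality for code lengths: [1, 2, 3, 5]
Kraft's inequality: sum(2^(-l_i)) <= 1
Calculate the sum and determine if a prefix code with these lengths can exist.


Sum = 2^(-1) + 2^(-2) + 2^(-3) + 2^(-5)
    = 0.5 + 0.25 + 0.125 + 0.03125
    = 29/32 = 0.90625
Since 0.90625 <= 1, Kraft's inequality IS satisfied.
A prefix code with these lengths CAN exist.

Kraft sum = 0.90625. Satisfied.


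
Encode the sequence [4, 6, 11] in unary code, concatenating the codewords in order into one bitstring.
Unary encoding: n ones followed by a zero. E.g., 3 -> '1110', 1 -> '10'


Encode each number as n ones followed by a terminating 0:
  4 -> 11110 (5 bits)
  6 -> 1111110 (7 bits)
  11 -> 111111111110 (12 bits)
Total length = 5 + 7 + 12 = 24 bits.

Unary([4, 6, 11]) = 111101111110111111111110 (24 bits)


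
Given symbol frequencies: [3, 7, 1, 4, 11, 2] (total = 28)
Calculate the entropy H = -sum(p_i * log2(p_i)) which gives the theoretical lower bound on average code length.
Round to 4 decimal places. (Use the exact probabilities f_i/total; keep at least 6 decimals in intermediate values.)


Per-symbol terms -p_i * log2(p_i) with p_i = f_i/28:
  p = 3/28 = 0.107143: log2(p) = -3.222392, -p*log2(p) = 0.345256
  p = 7/28 = 0.250000: log2(p) = -2.000000, -p*log2(p) = 0.500000
  p = 1/28 = 0.035714: log2(p) = -4.807355, -p*log2(p) = 0.171691
  p = 4/28 = 0.142857: log2(p) = -2.807355, -p*log2(p) = 0.401051
  p = 11/28 = 0.392857: log2(p) = -1.347923, -p*log2(p) = 0.529541
  p = 2/28 = 0.071429: log2(p) = -3.807355, -p*log2(p) = 0.271954
H = 0.345256 + 0.500000 + 0.171691 + 0.401051 + 0.529541 + 0.271954 = 2.219493

H = 2.2195 bits/symbol


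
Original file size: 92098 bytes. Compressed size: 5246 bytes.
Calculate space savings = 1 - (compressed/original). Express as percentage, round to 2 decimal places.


ratio = compressed/original = 5246/92098 = 0.056961
savings = 1 - ratio = 1 - 0.056961 = 0.943039
as a percentage: 0.943039 * 100 = 94.3%

Space savings = 1 - 5246/92098 = 94.3%


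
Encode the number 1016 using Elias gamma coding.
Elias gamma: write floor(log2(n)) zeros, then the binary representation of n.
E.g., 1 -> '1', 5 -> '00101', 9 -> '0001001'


num_bits = floor(log2(1016)) + 1 = 10
leading_zeros = num_bits - 1 = 9
binary(1016) = 1111111000

Elias gamma(1016) = '000000000' + '1111111000' = 0000000001111111000 (19 bits)


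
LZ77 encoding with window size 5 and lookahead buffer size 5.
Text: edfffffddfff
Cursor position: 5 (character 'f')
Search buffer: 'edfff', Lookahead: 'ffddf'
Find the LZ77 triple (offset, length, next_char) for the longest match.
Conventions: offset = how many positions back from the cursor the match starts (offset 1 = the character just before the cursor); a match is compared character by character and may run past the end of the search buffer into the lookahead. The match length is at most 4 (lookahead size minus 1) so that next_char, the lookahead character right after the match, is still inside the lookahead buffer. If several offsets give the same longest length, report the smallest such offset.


Try each offset into the search buffer:
  offset=1 (pos 4, char 'f'): match length 2
  offset=2 (pos 3, char 'f'): match length 2
  offset=3 (pos 2, char 'f'): match length 2
  offset=4 (pos 1, char 'd'): match length 0
  offset=5 (pos 0, char 'e'): match length 0
Longest match has length 2, found at offsets 1, 2, 3; take the smallest, offset 1.
next_char = character at position 5 + 2 = 7 -> 'd'

Best match: offset=1, length=2 (matching 'ff' starting at position 4)
LZ77 triple: (1, 2, 'd')


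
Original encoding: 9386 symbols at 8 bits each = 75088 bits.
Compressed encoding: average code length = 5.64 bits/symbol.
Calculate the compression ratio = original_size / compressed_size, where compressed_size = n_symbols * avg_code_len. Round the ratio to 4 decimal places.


original_size = n_symbols * orig_bits = 9386 * 8 = 75088 bits
compressed_size = n_symbols * avg_code_len = 9386 * 5.64 = 52937.04 bits
ratio = original_size / compressed_size = 75088 / 52937.04 = 1.4184

Compression ratio = 1.4184


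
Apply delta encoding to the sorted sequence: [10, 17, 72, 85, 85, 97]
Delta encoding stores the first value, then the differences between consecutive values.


First value: 10
Deltas:
  17 - 10 = 7
  72 - 17 = 55
  85 - 72 = 13
  85 - 85 = 0
  97 - 85 = 12


Delta encoded: [10, 7, 55, 13, 0, 12]


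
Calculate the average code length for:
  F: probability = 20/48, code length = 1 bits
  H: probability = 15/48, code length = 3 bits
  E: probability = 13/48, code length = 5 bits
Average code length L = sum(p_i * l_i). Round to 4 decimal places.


Weighted contributions p_i * l_i:
  F: (20/48) * 1 = 20/48
  H: (15/48) * 3 = 45/48
  E: (13/48) * 5 = 65/48
Sum = (20 + 45 + 65)/48 = 130/48

L = 130/48 = 2.7083 bits/symbol


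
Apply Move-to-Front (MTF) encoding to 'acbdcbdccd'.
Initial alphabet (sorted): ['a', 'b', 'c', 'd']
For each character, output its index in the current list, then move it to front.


MTF encoding:
'a': index 0 in ['a', 'b', 'c', 'd'] -> ['a', 'b', 'c', 'd']
'c': index 2 in ['a', 'b', 'c', 'd'] -> ['c', 'a', 'b', 'd']
'b': index 2 in ['c', 'a', 'b', 'd'] -> ['b', 'c', 'a', 'd']
'd': index 3 in ['b', 'c', 'a', 'd'] -> ['d', 'b', 'c', 'a']
'c': index 2 in ['d', 'b', 'c', 'a'] -> ['c', 'd', 'b', 'a']
'b': index 2 in ['c', 'd', 'b', 'a'] -> ['b', 'c', 'd', 'a']
'd': index 2 in ['b', 'c', 'd', 'a'] -> ['d', 'b', 'c', 'a']
'c': index 2 in ['d', 'b', 'c', 'a'] -> ['c', 'd', 'b', 'a']
'c': index 0 in ['c', 'd', 'b', 'a'] -> ['c', 'd', 'b', 'a']
'd': index 1 in ['c', 'd', 'b', 'a'] -> ['d', 'c', 'b', 'a']


Output: [0, 2, 2, 3, 2, 2, 2, 2, 0, 1]


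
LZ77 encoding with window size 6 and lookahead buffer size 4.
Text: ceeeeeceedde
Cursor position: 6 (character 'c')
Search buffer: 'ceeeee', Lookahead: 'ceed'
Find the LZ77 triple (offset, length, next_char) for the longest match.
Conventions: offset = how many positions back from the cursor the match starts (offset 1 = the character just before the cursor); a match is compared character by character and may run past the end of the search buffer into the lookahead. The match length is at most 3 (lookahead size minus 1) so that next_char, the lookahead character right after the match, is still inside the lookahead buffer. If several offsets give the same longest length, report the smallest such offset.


Try each offset into the search buffer:
  offset=1 (pos 5, char 'e'): match length 0
  offset=2 (pos 4, char 'e'): match length 0
  offset=3 (pos 3, char 'e'): match length 0
  offset=4 (pos 2, char 'e'): match length 0
  offset=5 (pos 1, char 'e'): match length 0
  offset=6 (pos 0, char 'c'): match length 3
Longest match has length 3 at offset 6.
next_char = character at position 6 + 3 = 9 -> 'd'

Best match: offset=6, length=3 (matching 'cee' starting at position 0)
LZ77 triple: (6, 3, 'd')


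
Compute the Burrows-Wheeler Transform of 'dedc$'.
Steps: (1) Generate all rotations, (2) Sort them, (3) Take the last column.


Rotations (sorted):
  0: $dedc -> last char: c
  1: c$ded -> last char: d
  2: dc$de -> last char: e
  3: dedc$ -> last char: $
  4: edc$d -> last char: d


BWT = cde$d


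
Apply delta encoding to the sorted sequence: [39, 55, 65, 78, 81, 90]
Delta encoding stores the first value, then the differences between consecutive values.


First value: 39
Deltas:
  55 - 39 = 16
  65 - 55 = 10
  78 - 65 = 13
  81 - 78 = 3
  90 - 81 = 9


Delta encoded: [39, 16, 10, 13, 3, 9]


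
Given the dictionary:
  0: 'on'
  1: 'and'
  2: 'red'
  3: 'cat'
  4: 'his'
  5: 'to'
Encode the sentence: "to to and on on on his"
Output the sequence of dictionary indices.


Look up each word in the dictionary:
  'to' -> 5
  'to' -> 5
  'and' -> 1
  'on' -> 0
  'on' -> 0
  'on' -> 0
  'his' -> 4

Encoded: [5, 5, 1, 0, 0, 0, 4]


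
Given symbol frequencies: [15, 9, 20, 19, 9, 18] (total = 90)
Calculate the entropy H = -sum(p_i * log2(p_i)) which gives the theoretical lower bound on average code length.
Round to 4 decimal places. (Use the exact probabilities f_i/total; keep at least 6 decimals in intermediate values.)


Per-symbol terms -p_i * log2(p_i) with p_i = f_i/90:
  p = 15/90 = 0.166667: log2(p) = -2.584963, -p*log2(p) = 0.430827
  p = 9/90 = 0.100000: log2(p) = -3.321928, -p*log2(p) = 0.332193
  p = 20/90 = 0.222222: log2(p) = -2.169925, -p*log2(p) = 0.482206
  p = 19/90 = 0.211111: log2(p) = -2.243926, -p*log2(p) = 0.473718
  p = 9/90 = 0.100000: log2(p) = -3.321928, -p*log2(p) = 0.332193
  p = 18/90 = 0.200000: log2(p) = -2.321928, -p*log2(p) = 0.464386
H = 0.430827 + 0.332193 + 0.482206 + 0.473718 + 0.332193 + 0.464386 = 2.515523

H = 2.5155 bits/symbol


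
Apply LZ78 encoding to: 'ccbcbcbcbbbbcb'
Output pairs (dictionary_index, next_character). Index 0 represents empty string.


LZ78 encoding steps:
Dictionary: {0: ''}
Step 1: w='' (idx 0), next='c' -> output (0, 'c'), add 'c' as idx 1
Step 2: w='c' (idx 1), next='b' -> output (1, 'b'), add 'cb' as idx 2
Step 3: w='cb' (idx 2), next='c' -> output (2, 'c'), add 'cbc' as idx 3
Step 4: w='' (idx 0), next='b' -> output (0, 'b'), add 'b' as idx 4
Step 5: w='cb' (idx 2), next='b' -> output (2, 'b'), add 'cbb' as idx 5
Step 6: w='b' (idx 4), next='b' -> output (4, 'b'), add 'bb' as idx 6
Step 7: w='cb' (idx 2), end of input -> output (2, '')


Encoded: [(0, 'c'), (1, 'b'), (2, 'c'), (0, 'b'), (2, 'b'), (4, 'b'), (2, '')]


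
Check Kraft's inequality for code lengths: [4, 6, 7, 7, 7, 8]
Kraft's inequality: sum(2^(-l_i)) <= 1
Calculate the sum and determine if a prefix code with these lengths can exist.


Sum = 2^(-4) + 2^(-6) + 2^(-7) + 2^(-7) + 2^(-7) + 2^(-8)
    = 0.0625 + 0.015625 + 0.0078125 + 0.0078125 + 0.0078125 + 0.00390625
    = 27/256 = 0.10546875
Since 0.10546875 <= 1, Kraft's inequality IS satisfied.
A prefix code with these lengths CAN exist.

Kraft sum = 0.10546875. Satisfied.


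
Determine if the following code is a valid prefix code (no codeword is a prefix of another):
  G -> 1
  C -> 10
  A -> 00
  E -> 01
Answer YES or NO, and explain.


Checking each pair (does one codeword prefix another?):
  G='1' vs C='10': prefix -- VIOLATION

NO -- this is NOT a valid prefix code. G (1) is a prefix of C (10).


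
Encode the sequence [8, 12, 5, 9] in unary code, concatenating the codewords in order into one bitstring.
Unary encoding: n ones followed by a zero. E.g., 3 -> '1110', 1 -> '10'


Encode each number as n ones followed by a terminating 0:
  8 -> 111111110 (9 bits)
  12 -> 1111111111110 (13 bits)
  5 -> 111110 (6 bits)
  9 -> 1111111110 (10 bits)
Total length = 9 + 13 + 6 + 10 = 38 bits.

Unary([8, 12, 5, 9]) = 11111111011111111111101111101111111110 (38 bits)


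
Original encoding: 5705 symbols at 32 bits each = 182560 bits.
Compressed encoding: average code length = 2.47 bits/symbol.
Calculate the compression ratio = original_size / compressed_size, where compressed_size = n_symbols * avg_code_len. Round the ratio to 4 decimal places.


original_size = n_symbols * orig_bits = 5705 * 32 = 182560 bits
compressed_size = n_symbols * avg_code_len = 5705 * 2.47 = 14091.35 bits
ratio = original_size / compressed_size = 182560 / 14091.35 = 12.9555

Compression ratio = 12.9555


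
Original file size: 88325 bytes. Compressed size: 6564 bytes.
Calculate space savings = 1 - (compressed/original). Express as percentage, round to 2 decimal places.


ratio = compressed/original = 6564/88325 = 0.074316
savings = 1 - ratio = 1 - 0.074316 = 0.925684
as a percentage: 0.925684 * 100 = 92.57%

Space savings = 1 - 6564/88325 = 92.57%


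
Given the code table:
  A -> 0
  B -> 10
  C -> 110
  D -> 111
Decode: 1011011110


Decoding:
10 -> B
110 -> C
111 -> D
10 -> B


Result: BCDB


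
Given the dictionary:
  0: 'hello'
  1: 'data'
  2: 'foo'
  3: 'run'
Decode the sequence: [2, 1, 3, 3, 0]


Look up each index in the dictionary:
  2 -> 'foo'
  1 -> 'data'
  3 -> 'run'
  3 -> 'run'
  0 -> 'hello'

Decoded: "foo data run run hello"


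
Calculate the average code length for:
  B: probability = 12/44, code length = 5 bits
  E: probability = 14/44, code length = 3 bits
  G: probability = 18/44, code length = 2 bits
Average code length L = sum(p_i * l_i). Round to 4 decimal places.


Weighted contributions p_i * l_i:
  B: (12/44) * 5 = 60/44
  E: (14/44) * 3 = 42/44
  G: (18/44) * 2 = 36/44
Sum = (60 + 42 + 36)/44 = 138/44

L = 138/44 = 3.1364 bits/symbol


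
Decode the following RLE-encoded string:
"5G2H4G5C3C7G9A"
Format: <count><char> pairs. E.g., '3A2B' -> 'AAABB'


Expanding each <count><char> pair:
  5G -> 'GGGGG'
  2H -> 'HH'
  4G -> 'GGGG'
  5C -> 'CCCCC'
  3C -> 'CCC'
  7G -> 'GGGGGGG'
  9A -> 'AAAAAAAAA'

Decoded = GGGGGHHGGGGCCCCCCCCGGGGGGGAAAAAAAAA


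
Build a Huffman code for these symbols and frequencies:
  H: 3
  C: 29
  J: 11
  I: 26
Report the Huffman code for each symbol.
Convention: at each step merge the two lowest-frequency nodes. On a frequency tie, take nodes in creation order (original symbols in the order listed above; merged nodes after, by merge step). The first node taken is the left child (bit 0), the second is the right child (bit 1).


Huffman tree construction:
Step 1: Merge H(3) + J(11) = 14
Step 2: Merge (H+J)(14) + I(26) = 40
Step 3: Merge C(29) + ((H+J)+I)(40) = 69
Read each symbol's code off the tree from the root (left child = 0, right child = 1).

Codes:
  H: 100 (length 3)
  C: 0 (length 1)
  J: 101 (length 3)
  I: 11 (length 2)
Average code length: 123/69 = 1.7826 bits/symbol


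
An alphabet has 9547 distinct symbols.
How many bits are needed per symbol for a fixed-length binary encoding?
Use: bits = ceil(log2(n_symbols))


log2(9547) = 13.2208
Bracket: 2^13 = 8192 < 9547 <= 2^14 = 16384
So ceil(log2(9547)) = 14

bits = ceil(log2(9547)) = ceil(13.2208) = 14 bits


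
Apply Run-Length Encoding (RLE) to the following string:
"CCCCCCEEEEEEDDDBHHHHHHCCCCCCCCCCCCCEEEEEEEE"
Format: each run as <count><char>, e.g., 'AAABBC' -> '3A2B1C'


Scanning runs left to right:
  i=0: run of 'C' x 6 -> '6C'
  i=6: run of 'E' x 6 -> '6E'
  i=12: run of 'D' x 3 -> '3D'
  i=15: run of 'B' x 1 -> '1B'
  i=16: run of 'H' x 6 -> '6H'
  i=22: run of 'C' x 13 -> '13C'
  i=35: run of 'E' x 8 -> '8E'

RLE = 6C6E3D1B6H13C8E


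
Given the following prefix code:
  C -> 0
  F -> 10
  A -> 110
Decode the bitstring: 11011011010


Decoding step by step:
Bits 110 -> A
Bits 110 -> A
Bits 110 -> A
Bits 10 -> F


Decoded message: AAAF


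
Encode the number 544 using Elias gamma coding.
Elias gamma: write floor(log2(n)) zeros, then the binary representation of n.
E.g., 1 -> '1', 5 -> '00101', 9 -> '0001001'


num_bits = floor(log2(544)) + 1 = 10
leading_zeros = num_bits - 1 = 9
binary(544) = 1000100000

Elias gamma(544) = '000000000' + '1000100000' = 0000000001000100000 (19 bits)
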